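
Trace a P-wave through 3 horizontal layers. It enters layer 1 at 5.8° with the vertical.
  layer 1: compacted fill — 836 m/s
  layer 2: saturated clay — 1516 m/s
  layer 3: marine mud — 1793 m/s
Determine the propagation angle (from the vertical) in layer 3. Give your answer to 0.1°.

12.5°

Ray parameter p = sin 5.8° / 836 = 1.2088e-04 s/m.
sin θ_3 = p·V_3 = 1.2088e-04 × 1793 = 0.2167.
θ_3 = 12.52° from the vertical.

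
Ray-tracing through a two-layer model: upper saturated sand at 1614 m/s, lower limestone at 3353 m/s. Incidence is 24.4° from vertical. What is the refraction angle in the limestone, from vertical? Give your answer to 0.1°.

Snell's law: sin θ₂ = (V₂/V₁)·sin θ₁ = (3353/1614)·sin 24.4° = 0.8582.
θ₂ = arcsin 0.8582 = 59.12° from the normal.

59.1°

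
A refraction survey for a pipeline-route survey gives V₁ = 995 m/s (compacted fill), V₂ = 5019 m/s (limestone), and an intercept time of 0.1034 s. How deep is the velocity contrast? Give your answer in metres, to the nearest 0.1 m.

52.5 m

θ_c = arcsin(995/5019) = 11.43°; cos θ_c = 0.9802.
tᵢ = 2h cos θ_c/V₁ ⇒ h = tᵢ·V₁/(2 cos θ_c) = 0.1034·995/(2·0.9802) = 52.48 m.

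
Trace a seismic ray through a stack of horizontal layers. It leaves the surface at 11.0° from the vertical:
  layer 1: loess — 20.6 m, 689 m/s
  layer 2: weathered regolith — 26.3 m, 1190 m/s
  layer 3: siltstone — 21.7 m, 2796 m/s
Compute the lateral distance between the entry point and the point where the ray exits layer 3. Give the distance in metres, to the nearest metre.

40 m

p = sin θ₁/V₁ = sin 11.0°/689 = 2.7694e-04 s/m is conserved through the stack.
Layer 1: θ = 11.00°; offset = 20.6·tan 11.00° = 4.004 m.
Layer 2: sin θ = p·1190 = 0.3296 → θ = 19.24°; offset = 26.3·tan 19.24° = 9.180 m.
Layer 3: sin θ = p·2796 = 0.7743 → θ = 50.74°; offset = 21.7·tan 50.74° = 26.553 m.
Summing the layer offsets gives 39.737 m.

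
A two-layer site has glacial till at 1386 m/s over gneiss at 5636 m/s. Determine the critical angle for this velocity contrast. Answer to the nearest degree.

At critical incidence the refracted ray runs along the interface (θ₂ = 90°), so sin θ_c = V₁/V₂.
θ_c = arcsin(1386/5636) = arcsin 0.2459 = 14.24°.

14°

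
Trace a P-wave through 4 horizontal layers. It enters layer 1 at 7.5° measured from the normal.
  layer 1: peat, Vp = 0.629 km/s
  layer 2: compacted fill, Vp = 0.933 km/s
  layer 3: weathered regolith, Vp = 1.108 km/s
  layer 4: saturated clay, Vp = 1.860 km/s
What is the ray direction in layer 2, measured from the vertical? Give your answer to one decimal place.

Ray parameter p = sin 7.5° / 0.629 = 2.0751e-01 s/km.
sin θ_2 = p·V_2 = 2.0751e-01 × 0.933 = 0.1936.
θ_2 = arcsin 0.1936 = 11.16°.

11.2°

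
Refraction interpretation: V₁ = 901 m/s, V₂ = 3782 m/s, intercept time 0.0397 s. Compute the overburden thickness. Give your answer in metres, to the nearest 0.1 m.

18.4 m

θ_c = arcsin(901/3782) = 13.78°; cos θ_c = 0.9712.
tᵢ = 2h cos θ_c/V₁ ⇒ h = tᵢ·V₁/(2 cos θ_c) = 0.0397·901/(2·0.9712) = 18.42 m.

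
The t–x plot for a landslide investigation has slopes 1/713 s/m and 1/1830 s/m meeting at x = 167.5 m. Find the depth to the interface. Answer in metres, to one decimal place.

h = (x_cross/2)·√((V₂−V₁)/(V₂+V₁)).
(V₂−V₁)/(V₂+V₁) = (1830−713)/(1830+713) = 0.4392; √ = 0.6628.
h = (167.5/2)·0.6628 = 55.51 m.

55.5 m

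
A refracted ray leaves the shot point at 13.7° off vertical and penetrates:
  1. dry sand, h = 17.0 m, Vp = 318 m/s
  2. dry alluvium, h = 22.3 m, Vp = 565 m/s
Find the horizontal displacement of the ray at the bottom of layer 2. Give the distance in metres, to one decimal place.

14.5 m

Ray parameter p = sin 13.7° / 318 m/s = 7.4477e-04 s/m.
Layer 1: θ = 13.70°; offset = 17.0·tan 13.70° = 4.144 m.
Layer 2: sin θ = p·565 = 0.4208 → θ = 24.88°; offset = 22.3·tan 24.88° = 10.344 m.
Total horizontal offset = 14.488 m.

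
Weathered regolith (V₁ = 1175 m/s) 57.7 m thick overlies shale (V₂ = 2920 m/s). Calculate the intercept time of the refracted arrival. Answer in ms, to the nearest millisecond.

90 ms

θ_c = arcsin(V₁/V₂) = arcsin(1175/2920) = 23.73°; cos θ_c = 0.9155.
tᵢ = 2h·cos θ_c / V₁ = 2·57.7·0.9155 / 1175 = 0.08991 s.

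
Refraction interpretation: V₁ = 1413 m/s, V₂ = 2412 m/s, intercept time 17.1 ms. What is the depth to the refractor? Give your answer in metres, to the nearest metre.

h = tᵢ·V₁·V₂ / (2·√(V₂²−V₁²)).
√(V₂²−V₁²) = √(2412² − 1413²) = 1954.8 m/s.
h = 0.0171 s × 1413 × 2412 / (2 × 1954.8) = 14.91 m.

15 m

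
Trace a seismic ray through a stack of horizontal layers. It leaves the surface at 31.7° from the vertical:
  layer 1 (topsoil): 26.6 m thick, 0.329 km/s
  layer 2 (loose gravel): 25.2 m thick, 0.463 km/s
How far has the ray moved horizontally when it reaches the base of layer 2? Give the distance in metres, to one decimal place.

44.1 m

Apply Snell's law at each interface; in layer i the horizontal offset is hᵢ·tan θᵢ.
Layer 1: θ = 31.70°; offset = 26.6·tan 31.70° = 16.428 m.
Layer 2: sin θ = 0.463·sin 31.7°/0.329 = 0.7395, θ = 47.69°; offset = 25.2·tan 47.69° = 27.683 m.
Σ offsets = 44.112 m.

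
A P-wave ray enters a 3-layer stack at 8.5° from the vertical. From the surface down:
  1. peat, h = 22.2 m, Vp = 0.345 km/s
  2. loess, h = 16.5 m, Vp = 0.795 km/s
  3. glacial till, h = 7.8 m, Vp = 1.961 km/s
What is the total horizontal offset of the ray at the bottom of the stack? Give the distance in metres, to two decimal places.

Apply Snell's law at each interface; in layer i the horizontal offset is hᵢ·tan θᵢ.
Layer 1: θ = 8.50°; offset = 22.2·tan 8.50° = 3.3178 m.
Layer 2: sin θ = 0.795·sin 8.5°/0.345 = 0.3406, θ = 19.91°; offset = 16.5·tan 19.91° = 5.9774 m.
Layer 3: sin θ = 1.961·sin 8.5°/0.345 = 0.8402, θ = 57.16°; offset = 7.8·tan 57.16° = 12.0832 m.
Summing the layer offsets gives 21.3784 m.

21.38 m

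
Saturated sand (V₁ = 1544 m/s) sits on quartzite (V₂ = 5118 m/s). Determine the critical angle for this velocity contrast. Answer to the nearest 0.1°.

17.6°

At critical incidence the refracted ray runs along the interface (θ₂ = 90°), so sin θ_c = V₁/V₂.
θ_c = arcsin(1544/5118) = arcsin 0.3017 = 17.56°.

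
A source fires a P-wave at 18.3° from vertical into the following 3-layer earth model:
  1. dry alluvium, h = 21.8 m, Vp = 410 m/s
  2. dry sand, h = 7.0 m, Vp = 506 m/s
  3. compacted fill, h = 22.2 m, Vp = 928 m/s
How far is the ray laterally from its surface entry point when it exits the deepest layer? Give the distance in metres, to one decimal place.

32.6 m

Ray parameter p = sin 18.3° / 410 m/s = 7.6584e-04 s/m.
Layer 1: θ = 18.30°; offset = 21.8·tan 18.30° = 7.210 m.
Layer 2: sin θ = p·506 = 0.3875 → θ = 22.80°; offset = 7.0·tan 22.80° = 2.943 m.
Layer 3: sin θ = p·928 = 0.7107 → θ = 45.29°; offset = 22.2·tan 45.29° = 22.427 m.
Total horizontal offset = 32.579 m.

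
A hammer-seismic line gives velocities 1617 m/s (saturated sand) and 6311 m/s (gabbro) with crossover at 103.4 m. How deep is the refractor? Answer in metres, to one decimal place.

39.8 m

x_cross = 2h·√((V₂+V₁)/(V₂−V₁)) → h = x_cross / (2·√((V₂+V₁)/(V₂−V₁))).
√((V₂+V₁)/(V₂−V₁)) = √((6311+1617)/(6311−1617)) = 1.2996.
h = 103.4 / (2·1.2996) = 39.78 m.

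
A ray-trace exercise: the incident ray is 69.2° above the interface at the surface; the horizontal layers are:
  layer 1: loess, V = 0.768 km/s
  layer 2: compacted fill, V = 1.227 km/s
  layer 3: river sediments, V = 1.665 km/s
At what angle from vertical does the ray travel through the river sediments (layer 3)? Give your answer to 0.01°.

From the normal: θ₁ = 90° − 69.2° = 20.8°.
Snell's law across each interface conserves sin θ / V, so sin θ_3 = V_3·sin θ₁/V₁.
sin θ_3 = 1.665 × sin 20.8° / 0.768 = 0.7699.
θ_3 = 50.34° from the vertical.

50.34°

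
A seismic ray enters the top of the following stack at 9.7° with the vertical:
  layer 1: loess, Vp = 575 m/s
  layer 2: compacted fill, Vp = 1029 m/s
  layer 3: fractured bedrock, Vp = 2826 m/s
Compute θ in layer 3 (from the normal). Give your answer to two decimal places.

Snell's law across each interface conserves sin θ / V, so sin θ_3 = V_3·sin θ₁/V₁.
sin θ_3 = 2826 × sin 9.7° / 575 = 0.8281.
θ_3 = arcsin 0.8281 = 55.90°.

55.90°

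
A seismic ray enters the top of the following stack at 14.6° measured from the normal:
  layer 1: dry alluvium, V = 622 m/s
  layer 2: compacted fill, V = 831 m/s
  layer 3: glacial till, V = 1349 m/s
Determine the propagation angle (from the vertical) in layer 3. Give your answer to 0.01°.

Ray parameter p = sin 14.6° / 622 = 4.0526e-04 s/m.
sin θ_3 = p·V_3 = 4.0526e-04 × 1349 = 0.5467.
θ_3 = 33.14° from the vertical.

33.14°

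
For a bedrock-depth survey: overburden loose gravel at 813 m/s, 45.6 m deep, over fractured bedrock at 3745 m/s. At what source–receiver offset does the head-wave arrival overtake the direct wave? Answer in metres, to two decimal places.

113.71 m

θ_c = arcsin(813/3745) = 12.54°, so cos θ_c = 0.9762 and tᵢ = 2h cos θ_c/V₁ = 0.1095 s.
At crossover x/V₁ = x/V₂ + tᵢ ⇒ x = tᵢ/(1/V₁ − 1/V₂) = 0.10950/(1.2300e-03 − 2.6702e-04) = 113.71 m.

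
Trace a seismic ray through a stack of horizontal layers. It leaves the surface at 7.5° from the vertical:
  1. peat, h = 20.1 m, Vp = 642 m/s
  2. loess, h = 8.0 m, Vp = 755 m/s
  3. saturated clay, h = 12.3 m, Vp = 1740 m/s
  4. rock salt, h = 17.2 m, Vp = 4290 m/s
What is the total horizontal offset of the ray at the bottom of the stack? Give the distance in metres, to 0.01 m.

Apply Snell's law at each interface; in layer i the horizontal offset is hᵢ·tan θᵢ.
Layer 1: θ = 7.50°; offset = 20.1·tan 7.50° = 2.6462 m.
Layer 2: sin θ = 755·sin 7.5°/642 = 0.1535, θ = 8.83°; offset = 8.0·tan 8.83° = 1.2427 m.
Layer 3: sin θ = 1740·sin 7.5°/642 = 0.3538, θ = 20.72°; offset = 12.3·tan 20.72° = 4.6521 m.
Layer 4: sin θ = 4290·sin 7.5°/642 = 0.8722, θ = 60.72°; offset = 17.2·tan 60.72° = 30.6704 m.
Summing the layer offsets gives 39.2114 m.

39.21 m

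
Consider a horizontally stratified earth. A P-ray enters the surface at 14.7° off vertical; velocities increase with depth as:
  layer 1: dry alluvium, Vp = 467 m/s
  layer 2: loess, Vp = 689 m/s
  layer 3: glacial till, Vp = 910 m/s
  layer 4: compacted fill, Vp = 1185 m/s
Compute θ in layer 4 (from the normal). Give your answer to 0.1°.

Ray parameter p = sin 14.7° / 467 = 5.4338e-04 s/m.
sin θ_4 = p·V_4 = 5.4338e-04 × 1185 = 0.6439.
θ_4 = arcsin 0.6439 = 40.08°.

40.1°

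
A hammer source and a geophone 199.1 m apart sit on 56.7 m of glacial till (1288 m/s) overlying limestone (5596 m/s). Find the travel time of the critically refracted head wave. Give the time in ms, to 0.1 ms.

121.3 ms

θ_c = arcsin(V₁/V₂) = arcsin(1288/5596) = 13.31°, cos θ_c = 0.9732.
Intercept time tᵢ = 2h cos θ_c / V₁ = 2·56.7·0.9732/1288 = 0.08568 s.
t = x/V₂ + tᵢ = 199.1/5596 + 0.08568 = 0.12126 s.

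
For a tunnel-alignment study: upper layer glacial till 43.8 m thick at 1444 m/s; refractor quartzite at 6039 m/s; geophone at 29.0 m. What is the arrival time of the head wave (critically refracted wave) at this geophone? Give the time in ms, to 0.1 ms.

63.7 ms

t = x/V₂ + 2h·√(V₂²−V₁²)/(V₁V₂).
√(V₂²−V₁²) = √(6039²−1444²) = 5863.8 m/s; delay term = 2·43.8·5863.8/(1444·6039) = 0.05891 s.
t = 29.0/6039 + 0.05891 = 0.06371 s.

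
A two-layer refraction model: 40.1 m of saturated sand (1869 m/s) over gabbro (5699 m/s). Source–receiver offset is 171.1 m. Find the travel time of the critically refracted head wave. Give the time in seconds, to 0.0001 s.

0.0706 s

θ_c = arcsin(V₁/V₂) = arcsin(1869/5699) = 19.14°, cos θ_c = 0.9447.
Intercept time tᵢ = 2h cos θ_c / V₁ = 2·40.1·0.9447/1869 = 0.04054 s.
t = x/V₂ + tᵢ = 171.1/5699 + 0.04054 = 0.07056 s.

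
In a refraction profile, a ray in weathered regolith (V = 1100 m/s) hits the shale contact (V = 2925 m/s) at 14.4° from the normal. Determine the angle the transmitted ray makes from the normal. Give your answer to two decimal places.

41.40°

sin θ₁/V₁ = sin θ₂/V₂ ⇒ sin θ₂ = 2925·sin 14.4°/1100 = 2925·0.2487/1100 = 0.6613.
θ₂ = sin⁻¹(0.6613) = 41.40° (from vertical).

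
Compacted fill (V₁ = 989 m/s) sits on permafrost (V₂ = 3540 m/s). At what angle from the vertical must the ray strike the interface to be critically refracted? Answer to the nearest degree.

Critical incidence: sin θ_c = V₁/V₂ = 989/3540 = 0.2794.
θ_c = arcsin 0.2794 = 16.22°.

16°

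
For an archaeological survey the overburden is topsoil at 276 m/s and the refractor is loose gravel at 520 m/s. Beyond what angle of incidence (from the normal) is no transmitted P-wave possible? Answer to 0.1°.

32.1°

Critical incidence: sin θ_c = V₁/V₂ = 276/520 = 0.5308.
θ_c = arcsin 0.5308 = 32.06°.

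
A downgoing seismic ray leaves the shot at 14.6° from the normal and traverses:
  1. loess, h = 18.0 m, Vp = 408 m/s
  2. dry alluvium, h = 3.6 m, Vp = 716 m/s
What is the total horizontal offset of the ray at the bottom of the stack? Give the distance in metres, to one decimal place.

6.5 m

Ray parameter p = sin 14.6° / 408 m/s = 6.1782e-04 s/m.
Layer 1: θ = 14.60°; offset = 18.0·tan 14.60° = 4.689 m.
Layer 2: sin θ = p·716 = 0.4424 → θ = 26.25°; offset = 3.6·tan 26.25° = 1.776 m.
Summing the layer offsets gives 6.464 m.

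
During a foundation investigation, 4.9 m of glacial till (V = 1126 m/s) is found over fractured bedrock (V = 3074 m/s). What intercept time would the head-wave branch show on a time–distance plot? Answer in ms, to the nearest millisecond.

8 ms

θ_c = arcsin(V₁/V₂) = arcsin(1126/3074) = 21.49°; cos θ_c = 0.9305.
tᵢ = 2h·cos θ_c / V₁ = 2·4.9·0.9305 / 1126 = 0.00810 s.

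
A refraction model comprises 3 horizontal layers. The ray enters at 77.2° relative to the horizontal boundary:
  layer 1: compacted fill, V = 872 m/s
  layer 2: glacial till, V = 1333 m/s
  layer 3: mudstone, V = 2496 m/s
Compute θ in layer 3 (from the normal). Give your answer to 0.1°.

From the normal: θ₁ = 90° − 77.2° = 12.8°.
Ray parameter p = sin 12.8° / 872 = 2.5407e-04 s/m.
sin θ_3 = p·V_3 = 2.5407e-04 × 2496 = 0.6342.
θ_3 = 39.36° from the vertical.

39.4°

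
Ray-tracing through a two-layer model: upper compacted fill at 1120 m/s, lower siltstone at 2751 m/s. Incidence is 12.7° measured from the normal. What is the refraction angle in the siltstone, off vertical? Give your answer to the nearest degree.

Snell's law: sin θ₂ = (V₂/V₁)·sin θ₁ = (2751/1120)·sin 12.7° = 0.5400.
θ₂ = arcsin 0.5400 = 32.68° from the normal.

33°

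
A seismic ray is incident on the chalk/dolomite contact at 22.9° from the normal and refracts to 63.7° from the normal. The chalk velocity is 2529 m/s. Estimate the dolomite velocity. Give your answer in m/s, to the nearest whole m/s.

sin 22.9° = 0.3891; sin 63.7° = 0.8965.
V₂ = V₁·(sin θ₂/sin θ₁) = 2529·(0.8965/0.3891) = 5826.46 m/s.

5826 m/s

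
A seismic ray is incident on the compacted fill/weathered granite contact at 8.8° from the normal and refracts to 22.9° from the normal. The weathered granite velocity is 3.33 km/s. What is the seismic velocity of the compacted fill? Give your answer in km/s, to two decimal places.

Snell's law: sin 8.8°/V₁ = sin 22.9°/V₂.
V₁ = V₂·sin 8.8°/sin 22.9° = 3.33 × 0.3932 = 1.31 km/s.

1.31 km/s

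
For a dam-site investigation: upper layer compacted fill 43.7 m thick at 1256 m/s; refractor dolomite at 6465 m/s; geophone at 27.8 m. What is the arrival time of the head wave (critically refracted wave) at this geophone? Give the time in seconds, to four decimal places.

0.0726 s

θ_c = arcsin(V₁/V₂) = arcsin(1256/6465) = 11.20°, cos θ_c = 0.9809.
Intercept time tᵢ = 2h cos θ_c / V₁ = 2·43.7·0.9809/1256 = 0.06826 s.
t = x/V₂ + tᵢ = 27.8/6465 + 0.06826 = 0.07256 s.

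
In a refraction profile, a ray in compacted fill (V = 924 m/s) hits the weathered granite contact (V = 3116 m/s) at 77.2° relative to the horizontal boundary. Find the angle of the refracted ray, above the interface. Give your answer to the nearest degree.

42°

Angle from the normal: 90° − 77.2° = 12.8°.
sin θ₁/V₁ = sin θ₂/V₂ ⇒ sin θ₂ = 3116·sin 12.8°/924 = 3116·0.2215/924 = 0.7471.
θ₂ = sin⁻¹(0.7471) = 48.34° (from vertical).
From the interface: 90° − 48.34° = 41.66°.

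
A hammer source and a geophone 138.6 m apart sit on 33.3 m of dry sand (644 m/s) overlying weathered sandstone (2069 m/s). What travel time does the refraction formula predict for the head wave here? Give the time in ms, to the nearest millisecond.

165 ms

t = x/V₂ + 2h·√(V₂²−V₁²)/(V₁V₂).
√(V₂²−V₁²) = √(2069²−644²) = 1966.2 m/s; delay term = 2·33.3·1966.2/(644·2069) = 0.09828 s.
t = 138.6/2069 + 0.09828 = 0.16527 s.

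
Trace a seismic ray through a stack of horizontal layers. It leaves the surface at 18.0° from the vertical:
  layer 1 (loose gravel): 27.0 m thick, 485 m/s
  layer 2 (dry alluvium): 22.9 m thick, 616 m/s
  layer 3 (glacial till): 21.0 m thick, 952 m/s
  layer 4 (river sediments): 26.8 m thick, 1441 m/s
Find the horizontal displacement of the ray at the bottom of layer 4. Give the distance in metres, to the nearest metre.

Ray parameter p = sin 18.0° / 485 m/s = 6.3715e-04 s/m.
Layer 1: θ = 18.00°; offset = 27.0·tan 18.00° = 8.773 m.
Layer 2: sin θ = p·616 = 0.3925 → θ = 23.11°; offset = 22.9·tan 23.11° = 9.772 m.
Layer 3: sin θ = p·952 = 0.6066 → θ = 37.34°; offset = 21.0·tan 37.34° = 16.022 m.
Layer 4: sin θ = p·1441 = 0.9181 → θ = 66.65°; offset = 26.8·tan 66.65° = 62.093 m.
Summing the layer offsets gives 96.659 m.

97 m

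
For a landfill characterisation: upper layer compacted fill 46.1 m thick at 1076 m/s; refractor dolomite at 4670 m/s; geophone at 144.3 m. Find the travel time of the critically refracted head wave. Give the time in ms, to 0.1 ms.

114.3 ms

t = x/V₂ + 2h·√(V₂²−V₁²)/(V₁V₂).
√(V₂²−V₁²) = √(4670²−1076²) = 4544.4 m/s; delay term = 2·46.1·4544.4/(1076·4670) = 0.08338 s.
t = 144.3/4670 + 0.08338 = 0.11428 s.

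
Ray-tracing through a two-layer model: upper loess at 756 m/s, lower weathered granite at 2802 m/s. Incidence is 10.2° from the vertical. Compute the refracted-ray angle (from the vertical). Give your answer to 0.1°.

41.0°

Snell's law: sin θ₂ = (V₂/V₁)·sin θ₁ = (2802/756)·sin 10.2° = 0.6563.
θ₂ = sin⁻¹(0.6563) = 41.02° (from vertical).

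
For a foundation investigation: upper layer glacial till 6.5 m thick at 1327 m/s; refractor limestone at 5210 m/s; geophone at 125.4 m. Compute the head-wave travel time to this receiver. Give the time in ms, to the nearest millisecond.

t = x/V₂ + 2h·√(V₂²−V₁²)/(V₁V₂).
√(V₂²−V₁²) = √(5210²−1327²) = 5038.2 m/s; delay term = 2·6.5·5038.2/(1327·5210) = 0.00947 s.
t = 125.4/5210 + 0.00947 = 0.03354 s.

34 ms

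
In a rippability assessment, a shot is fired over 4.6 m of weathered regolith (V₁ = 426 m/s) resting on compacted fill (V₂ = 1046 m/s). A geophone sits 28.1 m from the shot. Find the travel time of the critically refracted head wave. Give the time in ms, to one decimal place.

θ_c = arcsin(V₁/V₂) = arcsin(426/1046) = 24.03°, cos θ_c = 0.9133.
Intercept time tᵢ = 2h cos θ_c / V₁ = 2·4.6·0.9133/426 = 0.01972 s.
t = x/V₂ + tᵢ = 28.1/1046 + 0.01972 = 0.04659 s.

46.6 ms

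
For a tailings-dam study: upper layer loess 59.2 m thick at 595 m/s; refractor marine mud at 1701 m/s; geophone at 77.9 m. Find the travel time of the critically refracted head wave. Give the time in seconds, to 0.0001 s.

t = x/V₂ + 2h·√(V₂²−V₁²)/(V₁V₂).
√(V₂²−V₁²) = √(1701²−595²) = 1593.5 m/s; delay term = 2·59.2·1593.5/(595·1701) = 0.18642 s.
t = 77.9/1701 + 0.18642 = 0.23222 s.

0.2322 s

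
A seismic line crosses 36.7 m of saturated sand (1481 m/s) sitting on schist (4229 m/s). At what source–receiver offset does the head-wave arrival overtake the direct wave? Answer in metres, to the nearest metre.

x_cross = 2h·√((V₂+V₁)/(V₂−V₁)).
(V₂+V₁)/(V₂−V₁) = (4229+1481)/(4229−1481) = 2.0779; √ = 1.4415.
x_cross = 2·36.7·1.4415 = 105.80 m.

106 m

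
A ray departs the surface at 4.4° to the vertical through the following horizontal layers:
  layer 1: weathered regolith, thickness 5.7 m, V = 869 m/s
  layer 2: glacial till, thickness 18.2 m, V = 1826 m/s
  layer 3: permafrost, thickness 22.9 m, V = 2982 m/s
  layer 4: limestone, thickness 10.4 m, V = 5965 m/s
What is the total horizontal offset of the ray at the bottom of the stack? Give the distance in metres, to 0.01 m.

16.10 m

p = sin θ₁/V₁ = sin 4.4°/869 = 8.8284e-05 s/m is conserved through the stack.
Layer 1: θ = 4.40°; offset = 5.7·tan 4.40° = 0.4386 m.
Layer 2: sin θ = p·1826 = 0.1612 → θ = 9.28°; offset = 18.2·tan 9.28° = 2.9729 m.
Layer 3: sin θ = p·2982 = 0.2633 → θ = 15.26°; offset = 22.9·tan 15.26° = 6.2492 m.
Layer 4: sin θ = p·5965 = 0.5266 → θ = 31.78°; offset = 10.4·tan 31.78° = 6.4425 m.
Summing the layer offsets gives 16.1031 m.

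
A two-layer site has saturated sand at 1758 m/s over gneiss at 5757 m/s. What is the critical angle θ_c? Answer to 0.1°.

17.8°

At critical incidence the refracted ray runs along the interface (θ₂ = 90°), so sin θ_c = V₁/V₂.
θ_c = arcsin(1758/5757) = arcsin 0.3054 = 17.78°.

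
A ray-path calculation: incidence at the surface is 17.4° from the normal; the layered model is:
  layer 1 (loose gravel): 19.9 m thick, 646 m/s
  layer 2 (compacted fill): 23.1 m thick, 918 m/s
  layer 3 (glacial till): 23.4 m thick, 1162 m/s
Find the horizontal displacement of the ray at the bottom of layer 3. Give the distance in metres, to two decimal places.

32.01 m

p = sin θ₁/V₁ = sin 17.4°/646 = 4.6291e-04 s/m is conserved through the stack.
Layer 1: θ = 17.40°; offset = 19.9·tan 17.40° = 6.2363 m.
Layer 2: sin θ = p·918 = 0.4250 → θ = 25.15°; offset = 23.1·tan 25.15° = 10.8443 m.
Layer 3: sin θ = p·1162 = 0.5379 → θ = 32.54°; offset = 23.4·tan 32.54° = 14.9310 m.
Total horizontal offset = 32.0116 m.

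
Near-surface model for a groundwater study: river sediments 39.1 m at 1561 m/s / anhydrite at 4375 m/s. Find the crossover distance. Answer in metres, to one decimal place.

113.6 m

x_cross = 2h·√((V₂+V₁)/(V₂−V₁)).
(V₂+V₁)/(V₂−V₁) = (4375+1561)/(4375−1561) = 2.1095; √ = 1.4524.
x_cross = 2·39.1·1.4524 = 113.58 m.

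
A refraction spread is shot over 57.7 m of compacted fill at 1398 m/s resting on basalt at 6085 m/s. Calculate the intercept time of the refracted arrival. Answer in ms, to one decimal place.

θ_c = arcsin(V₁/V₂) = arcsin(1398/6085) = 13.28°; cos θ_c = 0.9733.
tᵢ = 2h·cos θ_c / V₁ = 2·57.7·0.9733 / 1398 = 0.08034 s.

80.3 ms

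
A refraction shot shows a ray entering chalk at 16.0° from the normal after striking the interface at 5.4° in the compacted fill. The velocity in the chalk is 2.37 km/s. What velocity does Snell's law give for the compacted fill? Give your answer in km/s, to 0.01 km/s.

0.81 km/s

sin 5.4° = 0.0941; sin 16.0° = 0.2756.
V₁ = V₂·(sin θ₁/sin θ₂) = 2.37·(0.0941/0.2756) = 0.81 km/s.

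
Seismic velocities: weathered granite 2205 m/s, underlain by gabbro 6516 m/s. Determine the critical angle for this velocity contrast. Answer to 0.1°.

19.8°

At critical incidence the refracted ray runs along the interface (θ₂ = 90°), so sin θ_c = V₁/V₂.
θ_c = arcsin(2205/6516) = arcsin 0.3384 = 19.78°.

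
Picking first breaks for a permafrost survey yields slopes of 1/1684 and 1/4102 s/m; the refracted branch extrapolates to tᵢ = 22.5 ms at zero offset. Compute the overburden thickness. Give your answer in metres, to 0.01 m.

20.78 m

θ_c = arcsin(1684/4102) = 24.24°; cos θ_c = 0.9118.
tᵢ = 2h cos θ_c/V₁ ⇒ h = tᵢ·V₁/(2 cos θ_c) = 0.0225·1684/(2·0.9118) = 20.78 m.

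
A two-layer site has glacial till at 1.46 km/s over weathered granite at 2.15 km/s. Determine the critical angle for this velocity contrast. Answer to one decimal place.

Critical incidence: sin θ_c = V₁/V₂ = 1.46/2.15 = 0.6791.
θ_c = arcsin 0.6791 = 42.77°.

42.8°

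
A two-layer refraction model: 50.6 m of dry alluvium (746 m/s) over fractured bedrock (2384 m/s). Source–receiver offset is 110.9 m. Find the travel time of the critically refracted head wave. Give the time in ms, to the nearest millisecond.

θ_c = arcsin(V₁/V₂) = arcsin(746/2384) = 18.24°, cos θ_c = 0.9498.
Intercept time tᵢ = 2h cos θ_c / V₁ = 2·50.6·0.9498/746 = 0.12884 s.
t = x/V₂ + tᵢ = 110.9/2384 + 0.12884 = 0.17536 s.

175 ms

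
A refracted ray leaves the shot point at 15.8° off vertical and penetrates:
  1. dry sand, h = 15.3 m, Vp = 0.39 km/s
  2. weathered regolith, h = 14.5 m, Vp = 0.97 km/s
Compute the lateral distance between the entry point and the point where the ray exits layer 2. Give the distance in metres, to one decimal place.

Apply Snell's law at each interface; in layer i the horizontal offset is hᵢ·tan θᵢ.
Layer 1: θ = 15.80°; offset = 15.3·tan 15.80° = 4.329 m.
Layer 2: sin θ = 0.97·sin 15.8°/0.39 = 0.6772, θ = 42.63°; offset = 14.5·tan 42.63° = 13.346 m.
Summing the layer offsets gives 17.675 m.

17.7 m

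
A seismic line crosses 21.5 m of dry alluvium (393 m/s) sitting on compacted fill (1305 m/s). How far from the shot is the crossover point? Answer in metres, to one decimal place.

58.7 m

θ_c = arcsin(393/1305) = 17.53°, so cos θ_c = 0.9536 and tᵢ = 2h cos θ_c/V₁ = 0.1043 s.
At crossover x/V₁ = x/V₂ + tᵢ ⇒ x = tᵢ/(1/V₁ − 1/V₂) = 0.10434/(2.5445e-03 − 7.6628e-04) = 58.67 m.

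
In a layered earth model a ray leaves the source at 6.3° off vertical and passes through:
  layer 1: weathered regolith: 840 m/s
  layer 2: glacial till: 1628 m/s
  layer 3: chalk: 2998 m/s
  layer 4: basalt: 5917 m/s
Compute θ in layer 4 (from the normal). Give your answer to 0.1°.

50.6°

Ray parameter p = sin 6.3° / 840 = 1.3064e-04 s/m.
sin θ_4 = p·V_4 = 1.3064e-04 × 5917 = 0.7730.
θ_4 = arcsin 0.7730 = 50.62°.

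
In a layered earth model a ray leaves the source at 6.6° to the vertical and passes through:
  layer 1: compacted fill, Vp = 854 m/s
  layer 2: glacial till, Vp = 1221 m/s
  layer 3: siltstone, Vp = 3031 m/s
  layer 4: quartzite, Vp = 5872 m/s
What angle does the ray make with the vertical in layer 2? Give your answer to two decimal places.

9.46°

Snell's law across each interface conserves sin θ / V, so sin θ_2 = V_2·sin θ₁/V₁.
sin θ_2 = 1221 × sin 6.6° / 854 = 0.1643.
θ_2 = arcsin 0.1643 = 9.46°.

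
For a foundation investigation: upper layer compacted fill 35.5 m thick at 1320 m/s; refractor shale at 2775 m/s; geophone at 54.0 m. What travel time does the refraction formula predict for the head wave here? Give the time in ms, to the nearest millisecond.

t = x/V₂ + 2h·√(V₂²−V₁²)/(V₁V₂).
√(V₂²−V₁²) = √(2775²−1320²) = 2440.9 m/s; delay term = 2·35.5·2440.9/(1320·2775) = 0.04731 s.
t = 54.0/2775 + 0.04731 = 0.06677 s.

67 ms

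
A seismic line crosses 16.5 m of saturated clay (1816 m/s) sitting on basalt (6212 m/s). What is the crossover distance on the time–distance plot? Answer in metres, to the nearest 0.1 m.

θ_c = arcsin(1816/6212) = 17.00°, so cos θ_c = 0.9563 and tᵢ = 2h cos θ_c/V₁ = 0.0174 s.
At crossover x/V₁ = x/V₂ + tᵢ ⇒ x = tᵢ/(1/V₁ − 1/V₂) = 0.01738/(5.5066e-04 − 1.6098e-04) = 44.60 m.

44.6 m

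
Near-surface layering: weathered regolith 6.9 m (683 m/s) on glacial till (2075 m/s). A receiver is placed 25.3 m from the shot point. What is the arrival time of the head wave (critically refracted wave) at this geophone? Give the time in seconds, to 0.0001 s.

θ_c = arcsin(V₁/V₂) = arcsin(683/2075) = 19.22°, cos θ_c = 0.9443.
Intercept time tᵢ = 2h cos θ_c / V₁ = 2·6.9·0.9443/683 = 0.01908 s.
t = x/V₂ + tᵢ = 25.3/2075 + 0.01908 = 0.03127 s.

0.0313 s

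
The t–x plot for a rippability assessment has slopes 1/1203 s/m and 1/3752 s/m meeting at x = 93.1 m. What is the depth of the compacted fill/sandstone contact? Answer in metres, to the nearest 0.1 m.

h = (x_cross/2)·√((V₂−V₁)/(V₂+V₁)).
(V₂−V₁)/(V₂+V₁) = (3752−1203)/(3752+1203) = 0.5144; √ = 0.7172.
h = (93.1/2)·0.7172 = 33.39 m.

33.4 m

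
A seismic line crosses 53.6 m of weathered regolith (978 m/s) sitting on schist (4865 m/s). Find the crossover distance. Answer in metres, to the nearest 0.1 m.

131.4 m

θ_c = arcsin(978/4865) = 11.60°, so cos θ_c = 0.9796 and tᵢ = 2h cos θ_c/V₁ = 0.1074 s.
At crossover x/V₁ = x/V₂ + tᵢ ⇒ x = tᵢ/(1/V₁ − 1/V₂) = 0.10737/(1.0225e-03 − 2.0555e-04) = 131.43 m.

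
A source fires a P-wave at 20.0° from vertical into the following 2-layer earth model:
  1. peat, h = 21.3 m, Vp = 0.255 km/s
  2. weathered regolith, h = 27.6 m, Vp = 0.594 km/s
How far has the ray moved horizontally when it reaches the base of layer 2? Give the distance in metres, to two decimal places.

p = sin θ₁/V₁ = sin 20.0°/0.255 = 1.3413e+00 s/km is conserved through the stack.
Layer 1: θ = 20.00°; offset = 21.3·tan 20.00° = 7.7526 m.
Layer 2: sin θ = p·0.594 = 0.7967 → θ = 52.82°; offset = 27.6·tan 52.82° = 36.3836 m.
Total horizontal offset = 44.1362 m.

44.14 m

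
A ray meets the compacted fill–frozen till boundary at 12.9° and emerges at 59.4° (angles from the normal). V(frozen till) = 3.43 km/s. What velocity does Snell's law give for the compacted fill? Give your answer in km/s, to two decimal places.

Snell's law: sin 12.9°/V₁ = sin 59.4°/V₂.
V₁ = V₂·sin 12.9°/sin 59.4° = 3.43 × 0.2594 = 0.89 km/s.

0.89 km/s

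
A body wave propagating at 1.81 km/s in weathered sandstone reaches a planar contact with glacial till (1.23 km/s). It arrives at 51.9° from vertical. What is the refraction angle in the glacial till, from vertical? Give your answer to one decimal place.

Snell's law: sin θ₂ = (V₂/V₁)·sin θ₁ = (1.23/1.81)·sin 51.9° = 0.5348.
θ₂ = sin⁻¹(0.5348) = 32.33° (from vertical).

32.3°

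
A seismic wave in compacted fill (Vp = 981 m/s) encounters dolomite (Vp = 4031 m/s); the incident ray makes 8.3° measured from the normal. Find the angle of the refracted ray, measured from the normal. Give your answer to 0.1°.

36.4°

sin θ₁/V₁ = sin θ₂/V₂ ⇒ sin θ₂ = 4031·sin 8.3°/981 = 4031·0.1444/981 = 0.5932.
θ₂ = arcsin 0.5932 = 36.38° from the normal.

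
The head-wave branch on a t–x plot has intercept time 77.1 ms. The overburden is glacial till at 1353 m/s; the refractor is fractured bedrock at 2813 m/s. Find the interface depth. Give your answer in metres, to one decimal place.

59.5 m

θ_c = arcsin(1353/2813) = 28.75°; cos θ_c = 0.8767.
tᵢ = 2h cos θ_c/V₁ ⇒ h = tᵢ·V₁/(2 cos θ_c) = 0.0771·1353/(2·0.8767) = 59.49 m.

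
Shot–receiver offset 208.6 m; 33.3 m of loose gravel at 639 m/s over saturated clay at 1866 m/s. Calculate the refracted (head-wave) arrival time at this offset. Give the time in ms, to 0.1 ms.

t = x/V₂ + 2h·√(V₂²−V₁²)/(V₁V₂).
√(V₂²−V₁²) = √(1866²−639²) = 1753.2 m/s; delay term = 2·33.3·1753.2/(639·1866) = 0.09792 s.
t = 208.6/1866 + 0.09792 = 0.20971 s.

209.7 ms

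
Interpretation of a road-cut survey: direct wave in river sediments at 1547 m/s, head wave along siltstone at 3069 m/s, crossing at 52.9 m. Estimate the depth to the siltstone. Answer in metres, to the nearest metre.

x_cross = 2h·√((V₂+V₁)/(V₂−V₁)) → h = x_cross / (2·√((V₂+V₁)/(V₂−V₁))).
√((V₂+V₁)/(V₂−V₁)) = √((3069+1547)/(3069−1547)) = 1.7415.
h = 52.9 / (2·1.7415) = 15.19 m.

15 m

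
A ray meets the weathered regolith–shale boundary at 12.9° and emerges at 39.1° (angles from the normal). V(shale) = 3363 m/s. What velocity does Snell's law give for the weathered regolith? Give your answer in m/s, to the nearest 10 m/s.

Snell's law: sin 12.9°/V₁ = sin 39.1°/V₂.
V₁ = V₂·sin 12.9°/sin 39.1° = 3363 × 0.3540 = 1190.45 m/s.

1190 m/s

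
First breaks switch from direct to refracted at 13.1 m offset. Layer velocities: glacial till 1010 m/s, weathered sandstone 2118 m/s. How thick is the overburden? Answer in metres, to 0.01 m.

3.90 m

h = (x_cross/2)·√((V₂−V₁)/(V₂+V₁)).
(V₂−V₁)/(V₂+V₁) = (2118−1010)/(2118+1010) = 0.3542; √ = 0.5952.
h = (13.1/2)·0.5952 = 3.90 m.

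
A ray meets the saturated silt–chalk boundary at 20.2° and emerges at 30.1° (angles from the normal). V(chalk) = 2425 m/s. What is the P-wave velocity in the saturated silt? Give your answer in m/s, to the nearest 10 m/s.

Snell's law: sin 20.2°/V₁ = sin 30.1°/V₂.
V₁ = V₂·sin 20.2°/sin 30.1° = 2425 × 0.6885 = 1669.65 m/s.

1670 m/s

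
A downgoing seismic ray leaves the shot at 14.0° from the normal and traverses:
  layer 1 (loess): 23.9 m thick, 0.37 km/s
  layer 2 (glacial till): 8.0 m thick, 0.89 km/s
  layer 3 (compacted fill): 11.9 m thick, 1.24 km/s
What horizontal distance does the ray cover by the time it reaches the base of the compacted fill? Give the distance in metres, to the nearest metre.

28 m

Apply Snell's law at each interface; in layer i the horizontal offset is hᵢ·tan θᵢ.
Layer 1: θ = 14.00°; offset = 23.9·tan 14.00° = 5.959 m.
Layer 2: sin θ = 0.89·sin 14.0°/0.37 = 0.5819, θ = 35.59°; offset = 8.0·tan 35.59° = 5.724 m.
Layer 3: sin θ = 1.24·sin 14.0°/0.37 = 0.8108, θ = 54.17°; offset = 11.9·tan 54.17° = 16.482 m.
Summing the layer offsets gives 28.165 m.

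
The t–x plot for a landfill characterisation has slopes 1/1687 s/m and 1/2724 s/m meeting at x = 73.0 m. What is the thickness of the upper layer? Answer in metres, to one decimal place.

h = (x_cross/2)·√((V₂−V₁)/(V₂+V₁)).
(V₂−V₁)/(V₂+V₁) = (2724−1687)/(2724+1687) = 0.2351; √ = 0.4849.
h = (73.0/2)·0.4849 = 17.70 m.

17.7 m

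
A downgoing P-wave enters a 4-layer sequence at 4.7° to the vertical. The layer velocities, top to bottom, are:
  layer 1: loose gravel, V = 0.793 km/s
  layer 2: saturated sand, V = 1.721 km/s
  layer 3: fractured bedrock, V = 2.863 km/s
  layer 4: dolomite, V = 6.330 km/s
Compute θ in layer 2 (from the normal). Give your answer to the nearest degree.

10°

Ray parameter p = sin 4.7° / 0.793 = 1.0333e-01 s/km.
sin θ_2 = p·V_2 = 1.0333e-01 × 1.721 = 0.1778.
θ_2 = arcsin 0.1778 = 10.24°.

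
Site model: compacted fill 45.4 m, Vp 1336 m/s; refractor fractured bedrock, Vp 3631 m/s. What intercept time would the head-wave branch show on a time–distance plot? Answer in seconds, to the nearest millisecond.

0.063 s

θ_c = arcsin(V₁/V₂) = arcsin(1336/3631) = 21.59°; cos θ_c = 0.9298.
tᵢ = 2h·cos θ_c / V₁ = 2·45.4·0.9298 / 1336 = 0.06320 s.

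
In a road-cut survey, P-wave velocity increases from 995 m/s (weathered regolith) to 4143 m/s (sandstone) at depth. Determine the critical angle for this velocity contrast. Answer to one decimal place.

13.9°

At critical incidence the refracted ray runs along the interface (θ₂ = 90°), so sin θ_c = V₁/V₂.
θ_c = arcsin(995/4143) = arcsin 0.2402 = 13.90°.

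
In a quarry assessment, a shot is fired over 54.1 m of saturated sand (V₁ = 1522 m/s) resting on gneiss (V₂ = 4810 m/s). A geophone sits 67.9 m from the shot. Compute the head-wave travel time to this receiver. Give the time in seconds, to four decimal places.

0.0816 s

t = x/V₂ + 2h·√(V₂²−V₁²)/(V₁V₂).
√(V₂²−V₁²) = √(4810²−1522²) = 4562.9 m/s; delay term = 2·54.1·4562.9/(1522·4810) = 0.06744 s.
t = 67.9/4810 + 0.06744 = 0.08155 s.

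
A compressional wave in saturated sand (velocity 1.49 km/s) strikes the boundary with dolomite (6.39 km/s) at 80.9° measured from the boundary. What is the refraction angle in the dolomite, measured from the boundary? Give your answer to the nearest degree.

Angle from the normal: 90° − 80.9° = 9.1°.
sin θ₁/V₁ = sin θ₂/V₂ ⇒ sin θ₂ = 6.39·sin 9.1°/1.49 = 6.39·0.1582/1.49 = 0.6783.
θ₂ = sin⁻¹(0.6783) = 42.71° (from vertical).
From the interface: 90° − 42.71° = 47.29°.

47°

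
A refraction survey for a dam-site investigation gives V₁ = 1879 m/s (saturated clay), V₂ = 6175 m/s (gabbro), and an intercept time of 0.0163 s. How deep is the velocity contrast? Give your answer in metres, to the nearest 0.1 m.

h = tᵢ·V₁·V₂ / (2·√(V₂²−V₁²)).
√(V₂²−V₁²) = √(6175² − 1879²) = 5882.2 m/s.
h = 0.0163 s × 1879 × 6175 / (2 × 5882.2) = 16.08 m.

16.1 m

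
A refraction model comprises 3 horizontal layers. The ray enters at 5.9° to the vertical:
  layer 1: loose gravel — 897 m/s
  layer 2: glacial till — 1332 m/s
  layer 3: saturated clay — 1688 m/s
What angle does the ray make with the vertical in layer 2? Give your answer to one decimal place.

Snell's law across each interface conserves sin θ / V, so sin θ_2 = V_2·sin θ₁/V₁.
sin θ_2 = 1332 × sin 5.9° / 897 = 0.1526.
θ_2 = 8.78° from the vertical.

8.8°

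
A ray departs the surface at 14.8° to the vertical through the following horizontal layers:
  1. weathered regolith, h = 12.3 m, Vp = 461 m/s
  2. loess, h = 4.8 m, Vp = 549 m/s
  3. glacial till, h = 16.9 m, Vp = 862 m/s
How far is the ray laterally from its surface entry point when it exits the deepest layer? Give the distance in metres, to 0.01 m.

13.97 m

Ray parameter p = sin 14.8° / 461 m/s = 5.5411e-04 s/m.
Layer 1: θ = 14.80°; offset = 12.3·tan 14.80° = 3.2498 m.
Layer 2: sin θ = p·549 = 0.3042 → θ = 17.71°; offset = 4.8·tan 17.71° = 1.5328 m.
Layer 3: sin θ = p·862 = 0.4776 → θ = 28.53°; offset = 16.9·tan 28.53° = 9.1881 m.
Total horizontal offset = 13.9707 m.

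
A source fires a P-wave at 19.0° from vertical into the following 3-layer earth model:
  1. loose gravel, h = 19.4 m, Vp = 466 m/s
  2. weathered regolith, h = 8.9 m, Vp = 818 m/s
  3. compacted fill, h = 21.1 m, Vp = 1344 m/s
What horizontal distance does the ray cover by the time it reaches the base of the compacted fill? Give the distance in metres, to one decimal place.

Apply Snell's law at each interface; in layer i the horizontal offset is hᵢ·tan θᵢ.
Layer 1: θ = 19.00°; offset = 19.4·tan 19.00° = 6.680 m.
Layer 2: sin θ = 818·sin 19.0°/466 = 0.5715, θ = 34.85°; offset = 8.9·tan 34.85° = 6.198 m.
Layer 3: sin θ = 1344·sin 19.0°/466 = 0.9390, θ = 69.88°; offset = 21.1·tan 69.88° = 57.598 m.
Summing the layer offsets gives 70.476 m.

70.5 m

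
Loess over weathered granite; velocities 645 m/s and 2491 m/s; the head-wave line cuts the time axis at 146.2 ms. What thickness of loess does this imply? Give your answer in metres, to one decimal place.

h = tᵢ·V₁·V₂ / (2·√(V₂²−V₁²)).
√(V₂²−V₁²) = √(2491² − 645²) = 2406.0 m/s.
h = 0.1462 s × 645 × 2491 / (2 × 2406.0) = 48.81 m.

48.8 m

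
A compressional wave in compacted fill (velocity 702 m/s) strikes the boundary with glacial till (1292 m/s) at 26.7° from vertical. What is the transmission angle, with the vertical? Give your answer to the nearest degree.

56°

sin θ₁/V₁ = sin θ₂/V₂ ⇒ sin θ₂ = 1292·sin 26.7°/702 = 1292·0.4493/702 = 0.8270.
θ₂ = arcsin 0.8270 = 55.79° from the normal.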